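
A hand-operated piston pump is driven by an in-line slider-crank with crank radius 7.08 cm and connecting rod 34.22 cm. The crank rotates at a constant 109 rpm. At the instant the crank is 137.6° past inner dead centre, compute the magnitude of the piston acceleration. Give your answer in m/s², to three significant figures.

6.62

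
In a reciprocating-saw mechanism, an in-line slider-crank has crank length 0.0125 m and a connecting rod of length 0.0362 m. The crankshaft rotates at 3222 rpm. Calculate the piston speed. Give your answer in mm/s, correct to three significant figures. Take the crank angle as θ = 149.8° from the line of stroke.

ω = 2π·3222/60 = 337.4 rad/s
For an in-line slider-crank, x = r cosθ + √(L² − r² sin²θ), so v = −rω sinθ·[1 + r cosθ/√(L² − r² sin²θ)].
With r = 0.0125 m, L = 0.0362 m, θ = 149.8°: √(L² − r² sin²θ) = 0.03565 m.
v = −0.0125·337.4·0.50302·[1 + 0.0125·-0.86427/0.03565] = -1.4786 m/s.
|v| = 1.4786 m/s = 1478.6 mm/s.

1480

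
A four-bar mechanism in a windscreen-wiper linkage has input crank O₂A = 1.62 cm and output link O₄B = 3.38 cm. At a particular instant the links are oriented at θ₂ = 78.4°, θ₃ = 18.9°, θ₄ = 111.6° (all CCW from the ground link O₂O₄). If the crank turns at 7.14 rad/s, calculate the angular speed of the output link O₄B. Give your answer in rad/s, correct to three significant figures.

2.95

ω₂ = 7.14 rad/s
Differentiating the loop-closure r₂e^{iθ₂}+r₃e^{iθ₃}=r₁+r₄e^{iθ₄} gives r₂ω₂e^{iθ₂}+r₃ω₃e^{iθ₃}=r₄ω₄e^{iθ₄}.
Eliminating the other unknown: ω₄ = r₂ω₂ sin(θ₂−θ₃) / [r₄ sin(θ₄−θ₃)].
Numerator sine = +0.86163; denominator sine = +0.99889.
Result = 0.0162·7.14·(+0.86163) / (0.0338·(+0.99889)) = +2.9519 rad/s; magnitude 2.9519 rad/s.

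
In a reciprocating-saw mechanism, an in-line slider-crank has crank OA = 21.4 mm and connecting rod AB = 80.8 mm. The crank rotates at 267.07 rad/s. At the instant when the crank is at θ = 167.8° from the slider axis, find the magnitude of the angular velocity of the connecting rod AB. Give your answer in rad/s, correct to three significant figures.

ω = 267.1 rad/s
The rod makes angle φ with the slider axis where L sinφ = r sinθ; differentiating, L cosφ·φ̇ = r ω cosθ.
L cosφ = √(L² − r² sin²θ) = 0.080673 m.
|ω_rod| = r ω |cosθ| / √(L² − r² sin²θ) = 0.0214·267.1·0.97742/0.080673 = 69.245 rad/s.

69.2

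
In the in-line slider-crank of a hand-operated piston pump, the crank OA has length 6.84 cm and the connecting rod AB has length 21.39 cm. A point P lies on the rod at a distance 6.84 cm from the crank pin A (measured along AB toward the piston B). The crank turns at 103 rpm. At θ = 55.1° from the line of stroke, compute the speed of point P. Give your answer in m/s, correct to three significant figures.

0.703

ω = 10.79 rad/s.  Crank-pin speed |V_A| = rω = 0.73777 m/s, perpendicular to OA.
Rod angle: sinφ = −(r/L) sinθ ⇒ φ = -15.204°; ω_rod = −rω cosθ/√(L²−r²sin²θ) = -2.045 rad/s.
V_P = V_A + ω_rod × AP, with AP = 0.0684 m along the rod.
Components: V_Px = −rω sinθ − a·ω_rod·sinφ = -0.64177 m/s;  V_Py = rω cosθ + a·ω_rod·cosφ = +0.28713 m/s.
|V_P| = √(V_Px² + V_Py²) = 0.70307 m/s.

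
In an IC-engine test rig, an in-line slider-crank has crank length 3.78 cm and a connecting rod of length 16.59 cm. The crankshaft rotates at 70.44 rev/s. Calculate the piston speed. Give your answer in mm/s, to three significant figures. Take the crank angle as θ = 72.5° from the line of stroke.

17100

ω = 2π·70.4 = 442.6 rad/s
For an in-line slider-crank, x = r cosθ + √(L² − r² sin²θ), so v = −rω sinθ·[1 + r cosθ/√(L² − r² sin²θ)].
With r = 0.0378 m, L = 0.1659 m, θ = 72.5°: √(L² − r² sin²θ) = 0.16194 m.
v = −0.0378·442.6·0.95372·[1 + 0.0378·0.30071/0.16194] = -17.075 m/s.
|v| = 17.075 m/s = 17075 mm/s.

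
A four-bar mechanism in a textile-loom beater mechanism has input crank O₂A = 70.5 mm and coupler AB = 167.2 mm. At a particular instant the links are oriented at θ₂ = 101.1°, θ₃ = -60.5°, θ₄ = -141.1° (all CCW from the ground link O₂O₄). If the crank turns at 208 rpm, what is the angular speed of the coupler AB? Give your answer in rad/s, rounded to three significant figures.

8.23

ω₂ = 21.78 rad/s (from 208 rpm).
Differentiating the loop-closure r₂e^{iθ₂}+r₃e^{iθ₃}=r₁+r₄e^{iθ₄} gives r₂ω₂e^{iθ₂}+r₃ω₃e^{iθ₃}=r₄ω₄e^{iθ₄}.
Eliminating the other unknown: ω₃ = r₂ω₂ sin(θ₄−θ₂) / [r₃ sin(θ₃−θ₄)].
Numerator sine = +0.88458; denominator sine = +0.98657.
Result = 0.0705·21.78·(+0.88458) / (0.1672·(+0.98657)) = +8.2348 rad/s; magnitude 8.2348 rad/s.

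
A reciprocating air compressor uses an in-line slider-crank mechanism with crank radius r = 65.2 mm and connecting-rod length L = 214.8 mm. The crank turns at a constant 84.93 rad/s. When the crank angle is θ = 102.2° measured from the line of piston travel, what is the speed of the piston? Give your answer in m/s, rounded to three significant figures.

ω = 84.93 rad/s
For an in-line slider-crank, x = r cosθ + √(L² − r² sin²θ), so v = −rω sinθ·[1 + r cosθ/√(L² − r² sin²θ)].
With r = 0.0652 m, L = 0.2148 m, θ = 102.2°: √(L² − r² sin²θ) = 0.20513 m.
v = −0.0652·84.93·0.97742·[1 + 0.0652·-0.21132/0.20513] = -5.0488 m/s.
|v| = 5.0488 m/s.

5.05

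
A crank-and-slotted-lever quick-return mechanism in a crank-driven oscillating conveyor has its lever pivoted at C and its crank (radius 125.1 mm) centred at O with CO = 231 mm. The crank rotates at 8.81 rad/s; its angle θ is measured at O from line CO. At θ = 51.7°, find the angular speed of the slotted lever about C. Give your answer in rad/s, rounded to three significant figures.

2.82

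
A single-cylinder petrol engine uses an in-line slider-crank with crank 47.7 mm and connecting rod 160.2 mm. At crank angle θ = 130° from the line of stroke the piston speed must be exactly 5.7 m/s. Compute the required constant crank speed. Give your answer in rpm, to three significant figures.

1850

For an in-line slider-crank, |v_piston| = rω|sinθ|·[1 + r cosθ/√(L² − r² sin²θ)].
With r = 0.0477 m, L = 0.1602 m, θ = 130°: the bracketed kinematic factor |dx/dθ| = 0.029357 m.
ω = v/|dx/dθ| = 5.7/0.029357 = 194.16 rad/s.
N = 60ω/(2π) = 1854.1 rpm.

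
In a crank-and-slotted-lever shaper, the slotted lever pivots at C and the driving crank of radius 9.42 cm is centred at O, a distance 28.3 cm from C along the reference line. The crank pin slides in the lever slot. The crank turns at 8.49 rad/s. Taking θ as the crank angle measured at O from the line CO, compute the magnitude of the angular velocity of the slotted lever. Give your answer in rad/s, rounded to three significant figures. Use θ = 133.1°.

1.51

ω = 8.49 rad/s
Crank pin A relative to C: A = (d + r cosθ, r sinθ); lever angle φ = atan2(r sinθ, d + r cosθ).
Differentiating tanφ: φ̇ = rω(d cosθ + r)/(d² + r² + 2dr cosθ).
d² + r² + 2dr cosθ = |CA|² = 0.0525324 m²;  d cosθ + r = -0.099166 m.
|ω_lever| = |0.0942·8.49·-0.099166| / 0.0525324 = 1.5097 rad/s.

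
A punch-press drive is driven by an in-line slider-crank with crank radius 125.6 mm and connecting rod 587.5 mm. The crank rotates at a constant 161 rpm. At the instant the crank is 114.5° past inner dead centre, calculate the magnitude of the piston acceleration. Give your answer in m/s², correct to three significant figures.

ω = 2π·161/60 = 16.86 rad/s
x(θ) = r cosθ + √(L² − r² sin²θ); with ω constant, a = ω²·d²x/dθ².
d²x/dθ² = −r cosθ − r²(cos2θ)/√u − r⁴ sin²2θ/(4u^{3/2}),  u = L² − r² sin²θ = 0.332094 m².
Substituting r = 0.1256 m, L = 0.5875 m, θ = 114.5°: d²x/dθ² = +0.06986 m.
a = ω²·d²x/dθ² = (16.86)²·(+0.06986) = +19.858 m/s²;  |a| = 19.858 m/s².

19.9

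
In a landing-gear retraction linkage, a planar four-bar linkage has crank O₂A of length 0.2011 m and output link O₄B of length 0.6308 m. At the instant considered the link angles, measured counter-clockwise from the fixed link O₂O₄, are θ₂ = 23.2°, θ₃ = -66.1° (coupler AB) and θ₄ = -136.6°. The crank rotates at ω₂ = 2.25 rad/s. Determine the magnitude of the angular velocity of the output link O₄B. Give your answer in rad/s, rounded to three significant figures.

0.761

ω₂ = 2.25 rad/s
Differentiating the loop-closure r₂e^{iθ₂}+r₃e^{iθ₃}=r₁+r₄e^{iθ₄} gives r₂ω₂e^{iθ₂}+r₃ω₃e^{iθ₃}=r₄ω₄e^{iθ₄}.
Eliminating the other unknown: ω₄ = r₂ω₂ sin(θ₂−θ₃) / [r₄ sin(θ₄−θ₃)].
Numerator sine = +0.99993; denominator sine = -0.94264.
Result = 0.2011·2.25·(+0.99993) / (0.6308·(-0.94264)) = -0.76089 rad/s; magnitude 0.76089 rad/s.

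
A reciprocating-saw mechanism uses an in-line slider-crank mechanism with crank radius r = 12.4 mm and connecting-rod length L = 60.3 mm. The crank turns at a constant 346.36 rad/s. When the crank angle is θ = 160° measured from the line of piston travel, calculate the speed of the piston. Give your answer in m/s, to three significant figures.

ω = 346.4 rad/s
For an in-line slider-crank, x = r cosθ + √(L² − r² sin²θ), so v = −rω sinθ·[1 + r cosθ/√(L² − r² sin²θ)].
With r = 0.0124 m, L = 0.0603 m, θ = 160°: √(L² − r² sin²θ) = 0.060151 m.
v = −0.0124·346.4·0.34202·[1 + 0.0124·-0.93969/0.060151] = -1.1844 m/s.
|v| = 1.1844 m/s.

1.18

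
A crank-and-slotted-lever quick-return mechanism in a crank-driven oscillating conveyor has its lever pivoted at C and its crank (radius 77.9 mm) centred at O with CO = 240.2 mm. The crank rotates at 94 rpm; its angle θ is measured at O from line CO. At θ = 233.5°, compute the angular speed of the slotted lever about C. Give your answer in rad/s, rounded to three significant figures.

1.20

ω = 9.844 rad/s (from 94 rpm).
Crank pin A relative to C: A = (d + r cosθ, r sinθ); lever angle φ = atan2(r sinθ, d + r cosθ).
Differentiating tanφ: φ̇ = rω(d cosθ + r)/(d² + r² + 2dr cosθ).
d² + r² + 2dr cosθ = |CA|² = 0.0415043 m²;  d cosθ + r = -0.064976 m.
|ω_lever| = |0.0779·9.844·-0.064976| / 0.0415043 = 1.2005 rad/s.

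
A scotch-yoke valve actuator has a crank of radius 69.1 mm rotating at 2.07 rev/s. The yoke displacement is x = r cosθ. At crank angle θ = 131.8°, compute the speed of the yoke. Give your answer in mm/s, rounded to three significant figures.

ω = 13.01 rad/s (from 2.07 rev/s).
x = r cosθ ⇒ ẋ = −rω sinθ.
|v| = rω|sinθ| = 0.0691·13.01·|sin 131.8°| = 0.66998 m/s = 669.98 mm/s.

670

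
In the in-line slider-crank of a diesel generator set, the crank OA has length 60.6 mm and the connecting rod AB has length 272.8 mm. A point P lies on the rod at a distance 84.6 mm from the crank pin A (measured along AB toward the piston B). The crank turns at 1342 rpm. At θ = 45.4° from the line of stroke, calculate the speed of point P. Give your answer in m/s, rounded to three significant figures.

7.58

ω = 140.5 rad/s.  Crank-pin speed |V_A| = rω = 8.5164 m/s, perpendicular to OA.
Rod angle: sinφ = −(r/L) sinθ ⇒ φ = -9.101°; ω_rod = −rω cosθ/√(L²−r²sin²θ) = -22.199 rad/s.
V_P = V_A + ω_rod × AP, with AP = 0.0846 m along the rod.
Components: V_Px = −rω sinθ − a·ω_rod·sinφ = -6.3609 m/s;  V_Py = rω cosθ + a·ω_rod·cosφ = +4.1253 m/s.
|V_P| = √(V_Px² + V_Py²) = 7.5815 m/s.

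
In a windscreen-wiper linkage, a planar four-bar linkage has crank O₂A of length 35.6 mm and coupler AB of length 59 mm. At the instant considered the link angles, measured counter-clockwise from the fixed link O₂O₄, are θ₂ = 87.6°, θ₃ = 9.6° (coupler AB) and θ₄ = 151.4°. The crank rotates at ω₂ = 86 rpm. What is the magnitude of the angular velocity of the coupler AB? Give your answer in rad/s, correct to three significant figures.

7.88

ω₂ = 9.006 rad/s (from 86 rpm).
Differentiating the loop-closure r₂e^{iθ₂}+r₃e^{iθ₃}=r₁+r₄e^{iθ₄} gives r₂ω₂e^{iθ₂}+r₃ω₃e^{iθ₃}=r₄ω₄e^{iθ₄}.
Eliminating the other unknown: ω₃ = r₂ω₂ sin(θ₄−θ₂) / [r₃ sin(θ₃−θ₄)].
Numerator sine = +0.89726; denominator sine = -0.61841.
Result = 0.0356·9.006·(+0.89726) / (0.059·(-0.61841)) = -7.8844 rad/s; magnitude 7.8844 rad/s.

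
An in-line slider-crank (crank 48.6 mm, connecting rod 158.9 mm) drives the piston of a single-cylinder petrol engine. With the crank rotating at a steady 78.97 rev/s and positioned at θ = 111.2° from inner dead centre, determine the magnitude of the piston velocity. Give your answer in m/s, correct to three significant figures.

19.9

ω = 2π·79 = 496.2 rad/s
For an in-line slider-crank, x = r cosθ + √(L² − r² sin²θ), so v = −rω sinθ·[1 + r cosθ/√(L² − r² sin²θ)].
With r = 0.0486 m, L = 0.1589 m, θ = 111.2°: √(L² − r² sin²θ) = 0.1523 m.
v = −0.0486·496.2·0.93232·[1 + 0.0486·-0.36162/0.1523] = -19.888 m/s.
|v| = 19.888 m/s.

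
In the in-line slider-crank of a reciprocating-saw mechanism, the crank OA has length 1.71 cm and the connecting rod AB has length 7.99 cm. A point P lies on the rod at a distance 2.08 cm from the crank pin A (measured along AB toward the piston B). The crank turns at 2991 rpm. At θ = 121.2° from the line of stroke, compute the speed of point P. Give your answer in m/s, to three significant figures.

ω = 313.2 rad/s.  Crank-pin speed |V_A| = rω = 5.356 m/s, perpendicular to OA.
Rod angle: sinφ = −(r/L) sinθ ⇒ φ = -10.548°; ω_rod = −rω cosθ/√(L²−r²sin²θ) = +35.322 rad/s.
V_P = V_A + ω_rod × AP, with AP = 0.0208 m along the rod.
Components: V_Px = −rω sinθ − a·ω_rod·sinφ = -4.4468 m/s;  V_Py = rω cosθ + a·ω_rod·cosφ = -2.0523 m/s.
|V_P| = √(V_Px² + V_Py²) = 4.8976 m/s.

4.90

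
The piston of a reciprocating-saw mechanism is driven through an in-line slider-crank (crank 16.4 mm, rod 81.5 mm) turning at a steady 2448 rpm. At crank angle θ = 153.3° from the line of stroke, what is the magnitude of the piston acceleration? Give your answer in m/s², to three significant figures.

832

ω = 2π·2448/60 = 256.4 rad/s
x(θ) = r cosθ + √(L² − r² sin²θ); with ω constant, a = ω²·d²x/dθ².
d²x/dθ² = −r cosθ − r²(cos2θ)/√u − r⁴ sin²2θ/(4u^{3/2}),  u = L² − r² sin²θ = 0.00658795 m².
Substituting r = 0.0164 m, L = 0.0815 m, θ = 153.3°: d²x/dθ² = +0.012654 m.
a = ω²·d²x/dθ² = (256.4)²·(+0.012654) = +831.57 m/s²;  |a| = 831.57 m/s².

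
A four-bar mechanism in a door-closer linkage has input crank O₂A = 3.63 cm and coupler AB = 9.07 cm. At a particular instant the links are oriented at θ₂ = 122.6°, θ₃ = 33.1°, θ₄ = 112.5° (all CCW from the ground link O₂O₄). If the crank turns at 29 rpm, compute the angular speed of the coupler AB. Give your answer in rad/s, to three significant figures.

0.217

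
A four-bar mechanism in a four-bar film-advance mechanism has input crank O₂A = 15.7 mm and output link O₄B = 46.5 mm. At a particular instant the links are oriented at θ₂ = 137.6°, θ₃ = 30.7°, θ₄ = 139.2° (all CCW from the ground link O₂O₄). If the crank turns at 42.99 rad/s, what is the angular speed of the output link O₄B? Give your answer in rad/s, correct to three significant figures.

ω₂ = 42.99 rad/s
Differentiating the loop-closure r₂e^{iθ₂}+r₃e^{iθ₃}=r₁+r₄e^{iθ₄} gives r₂ω₂e^{iθ₂}+r₃ω₃e^{iθ₃}=r₄ω₄e^{iθ₄}.
Eliminating the other unknown: ω₄ = r₂ω₂ sin(θ₂−θ₃) / [r₄ sin(θ₄−θ₃)].
Numerator sine = +0.95681; denominator sine = +0.94832.
Result = 0.0157·42.99·(+0.95681) / (0.0465·(+0.94832)) = +14.645 rad/s; magnitude 14.645 rad/s.

14.6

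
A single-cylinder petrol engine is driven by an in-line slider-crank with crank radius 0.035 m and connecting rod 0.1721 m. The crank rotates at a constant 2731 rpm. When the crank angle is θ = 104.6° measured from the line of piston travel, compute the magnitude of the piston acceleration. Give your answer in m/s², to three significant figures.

1240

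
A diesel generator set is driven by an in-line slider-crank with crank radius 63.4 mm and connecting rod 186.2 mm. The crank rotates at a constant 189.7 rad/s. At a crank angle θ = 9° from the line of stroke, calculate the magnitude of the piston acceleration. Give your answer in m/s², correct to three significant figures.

ω = 189.7 rad/s
x(θ) = r cosθ + √(L² − r² sin²θ); with ω constant, a = ω²·d²x/dθ².
d²x/dθ² = −r cosθ − r²(cos2θ)/√u − r⁴ sin²2θ/(4u^{3/2}),  u = L² − r² sin²θ = 0.0345721 m².
Substituting r = 0.0634 m, L = 0.1862 m, θ = 9°: d²x/dθ² = -0.083239 m.
a = ω²·d²x/dθ² = (189.7)²·(-0.083239) = -2995.5 m/s²;  |a| = 2995.5 m/s².

3000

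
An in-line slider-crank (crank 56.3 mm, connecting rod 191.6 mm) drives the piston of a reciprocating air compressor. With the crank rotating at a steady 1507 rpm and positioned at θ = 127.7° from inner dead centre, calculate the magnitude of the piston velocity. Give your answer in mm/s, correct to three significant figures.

ω = 2π·1507/60 = 157.8 rad/s
For an in-line slider-crank, x = r cosθ + √(L² − r² sin²θ), so v = −rω sinθ·[1 + r cosθ/√(L² − r² sin²θ)].
With r = 0.0563 m, L = 0.1916 m, θ = 127.7°: √(L² − r² sin²θ) = 0.18635 m.
v = −0.0563·157.8·0.79122·[1 + 0.0563·-0.61153/0.18635] = -5.7311 m/s.
|v| = 5.7311 m/s = 5731.1 mm/s.

5730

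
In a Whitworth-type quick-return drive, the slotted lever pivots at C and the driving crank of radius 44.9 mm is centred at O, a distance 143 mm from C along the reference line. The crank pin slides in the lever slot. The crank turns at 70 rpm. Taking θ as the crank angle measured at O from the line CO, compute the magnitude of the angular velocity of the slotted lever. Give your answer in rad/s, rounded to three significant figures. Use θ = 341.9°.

ω = 7.33 rad/s (from 70 rpm).
Crank pin A relative to C: A = (d + r cosθ, r sinθ); lever angle φ = atan2(r sinθ, d + r cosθ).
Differentiating tanφ: φ̇ = rω(d cosθ + r)/(d² + r² + 2dr cosθ).
d² + r² + 2dr cosθ = |CA|² = 0.034671 m²;  d cosθ + r = +0.18082 m.
|ω_lever| = |0.0449·7.33·+0.18082| / 0.034671 = 1.7166 rad/s.

1.72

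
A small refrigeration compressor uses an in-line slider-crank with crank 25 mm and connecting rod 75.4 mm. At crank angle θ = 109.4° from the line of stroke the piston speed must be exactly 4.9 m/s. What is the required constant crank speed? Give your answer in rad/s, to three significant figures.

For an in-line slider-crank, |v_piston| = rω|sinθ|·[1 + r cosθ/√(L² − r² sin²θ)].
With r = 0.025 m, L = 0.0754 m, θ = 109.4°: the bracketed kinematic factor |dx/dθ| = 0.020846 m.
ω = v/|dx/dθ| = 4.9/0.020846 = 235.05 rad/s.

235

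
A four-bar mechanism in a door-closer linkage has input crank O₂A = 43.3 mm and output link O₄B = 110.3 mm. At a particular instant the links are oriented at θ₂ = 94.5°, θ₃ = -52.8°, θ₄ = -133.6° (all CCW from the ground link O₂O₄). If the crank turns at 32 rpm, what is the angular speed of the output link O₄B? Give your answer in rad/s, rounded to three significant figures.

0.720

ω₂ = 3.351 rad/s (from 32 rpm).
Differentiating the loop-closure r₂e^{iθ₂}+r₃e^{iθ₃}=r₁+r₄e^{iθ₄} gives r₂ω₂e^{iθ₂}+r₃ω₃e^{iθ₃}=r₄ω₄e^{iθ₄}.
Eliminating the other unknown: ω₄ = r₂ω₂ sin(θ₂−θ₃) / [r₄ sin(θ₄−θ₃)].
Numerator sine = +0.54024; denominator sine = -0.98714.
Result = 0.0433·3.351·(+0.54024) / (0.1103·(-0.98714)) = -0.71995 rad/s; magnitude 0.71995 rad/s.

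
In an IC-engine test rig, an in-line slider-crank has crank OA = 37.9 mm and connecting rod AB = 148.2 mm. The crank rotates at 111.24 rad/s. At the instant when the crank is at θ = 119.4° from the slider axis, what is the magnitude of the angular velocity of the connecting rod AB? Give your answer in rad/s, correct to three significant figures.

14.3

ω = 111.2 rad/s
The rod makes angle φ with the slider axis where L sinφ = r sinθ; differentiating, L cosφ·φ̇ = r ω cosθ.
L cosφ = √(L² − r² sin²θ) = 0.14447 m.
|ω_rod| = r ω |cosθ| / √(L² − r² sin²θ) = 0.0379·111.2·0.49090/0.14447 = 14.325 rad/s.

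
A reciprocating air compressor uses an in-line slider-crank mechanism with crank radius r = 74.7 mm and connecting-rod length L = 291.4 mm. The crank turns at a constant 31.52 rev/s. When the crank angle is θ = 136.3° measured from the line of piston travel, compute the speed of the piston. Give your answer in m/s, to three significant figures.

8.30

ω = 2π·31.5 = 198 rad/s
For an in-line slider-crank, x = r cosθ + √(L² − r² sin²θ), so v = −rω sinθ·[1 + r cosθ/√(L² − r² sin²θ)].
With r = 0.0747 m, L = 0.2914 m, θ = 136.3°: √(L² − r² sin²θ) = 0.28679 m.
v = −0.0747·198·0.69088·[1 + 0.0747·-0.72297/0.28679] = -8.2962 m/s.
|v| = 8.2962 m/s.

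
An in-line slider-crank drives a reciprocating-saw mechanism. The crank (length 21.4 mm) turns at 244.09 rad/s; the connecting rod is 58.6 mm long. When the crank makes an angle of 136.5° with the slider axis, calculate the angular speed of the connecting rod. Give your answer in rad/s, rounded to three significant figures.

66.8

ω = 244.1 rad/s
The rod makes angle φ with the slider axis where L sinφ = r sinθ; differentiating, L cosφ·φ̇ = r ω cosθ.
L cosφ = √(L² − r² sin²θ) = 0.056718 m.
|ω_rod| = r ω |cosθ| / √(L² − r² sin²θ) = 0.0214·244.1·0.72537/0.056718 = 66.804 rad/s.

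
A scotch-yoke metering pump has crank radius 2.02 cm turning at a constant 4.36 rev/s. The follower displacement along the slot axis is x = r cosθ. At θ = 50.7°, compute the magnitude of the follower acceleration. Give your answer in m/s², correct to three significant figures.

9.60

ω = 27.39 rad/s (from 4.36 rev/s).
x = r cosθ ⇒ ẍ = −rω² cosθ (ω constant).
|a| = rω²|cosθ| = 0.0202·(27.39)²·|cos 50.7°| = 9.6017 m/s².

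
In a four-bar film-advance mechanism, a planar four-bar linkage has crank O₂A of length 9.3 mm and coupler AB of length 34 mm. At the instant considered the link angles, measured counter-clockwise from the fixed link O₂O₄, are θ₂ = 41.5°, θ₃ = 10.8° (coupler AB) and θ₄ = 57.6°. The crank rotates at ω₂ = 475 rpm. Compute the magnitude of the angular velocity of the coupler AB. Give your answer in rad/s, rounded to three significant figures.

ω₂ = 49.74 rad/s (from 475 rpm).
Differentiating the loop-closure r₂e^{iθ₂}+r₃e^{iθ₃}=r₁+r₄e^{iθ₄} gives r₂ω₂e^{iθ₂}+r₃ω₃e^{iθ₃}=r₄ω₄e^{iθ₄}.
Eliminating the other unknown: ω₃ = r₂ω₂ sin(θ₄−θ₂) / [r₃ sin(θ₃−θ₄)].
Numerator sine = +0.27731; denominator sine = -0.72897.
Result = 0.0093·49.74·(+0.27731) / (0.034·(-0.72897)) = -5.176 rad/s; magnitude 5.176 rad/s.

5.18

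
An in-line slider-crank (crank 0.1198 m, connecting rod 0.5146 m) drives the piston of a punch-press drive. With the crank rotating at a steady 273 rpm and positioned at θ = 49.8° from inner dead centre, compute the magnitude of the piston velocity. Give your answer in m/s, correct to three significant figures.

ω = 2π·273/60 = 28.59 rad/s
For an in-line slider-crank, x = r cosθ + √(L² − r² sin²θ), so v = −rω sinθ·[1 + r cosθ/√(L² − r² sin²θ)].
With r = 0.1198 m, L = 0.5146 m, θ = 49.8°: √(L² − r² sin²θ) = 0.5064 m.
v = −0.1198·28.59·0.76380·[1 + 0.1198·0.64546/0.5064] = -3.0154 m/s.
|v| = 3.0154 m/s.

3.02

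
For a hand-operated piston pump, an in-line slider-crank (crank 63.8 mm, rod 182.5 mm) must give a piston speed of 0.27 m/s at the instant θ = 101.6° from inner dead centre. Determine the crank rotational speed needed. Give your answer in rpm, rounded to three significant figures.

44.6

For an in-line slider-crank, |v_piston| = rω|sinθ|·[1 + r cosθ/√(L² − r² sin²θ)].
With r = 0.0638 m, L = 0.1825 m, θ = 101.6°: the bracketed kinematic factor |dx/dθ| = 0.057821 m.
ω = v/|dx/dθ| = 0.27/0.057821 = 4.6696 rad/s.
N = 60ω/(2π) = 44.591 rpm.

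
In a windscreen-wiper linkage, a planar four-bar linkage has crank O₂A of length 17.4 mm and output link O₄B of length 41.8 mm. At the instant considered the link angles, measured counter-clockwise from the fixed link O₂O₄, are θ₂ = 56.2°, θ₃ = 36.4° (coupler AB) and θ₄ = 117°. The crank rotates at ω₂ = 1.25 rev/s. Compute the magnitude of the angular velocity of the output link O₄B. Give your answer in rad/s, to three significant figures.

ω₂ = 7.854 rad/s (from 1.25 rev/s).
Differentiating the loop-closure r₂e^{iθ₂}+r₃e^{iθ₃}=r₁+r₄e^{iθ₄} gives r₂ω₂e^{iθ₂}+r₃ω₃e^{iθ₃}=r₄ω₄e^{iθ₄}.
Eliminating the other unknown: ω₄ = r₂ω₂ sin(θ₂−θ₃) / [r₄ sin(θ₄−θ₃)].
Numerator sine = +0.33874; denominator sine = +0.98657.
Result = 0.0174·7.854·(+0.33874) / (0.0418·(+0.98657)) = +1.1225 rad/s; magnitude 1.1225 rad/s.

1.12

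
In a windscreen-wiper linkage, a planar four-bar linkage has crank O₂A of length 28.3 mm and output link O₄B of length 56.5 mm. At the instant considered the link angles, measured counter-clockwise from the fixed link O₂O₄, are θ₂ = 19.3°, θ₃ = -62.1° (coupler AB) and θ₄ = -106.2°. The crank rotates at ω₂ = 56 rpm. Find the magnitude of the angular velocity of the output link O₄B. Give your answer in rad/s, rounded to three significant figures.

4.17

ω₂ = 5.864 rad/s (from 56 rpm).
Differentiating the loop-closure r₂e^{iθ₂}+r₃e^{iθ₃}=r₁+r₄e^{iθ₄} gives r₂ω₂e^{iθ₂}+r₃ω₃e^{iθ₃}=r₄ω₄e^{iθ₄}.
Eliminating the other unknown: ω₄ = r₂ω₂ sin(θ₂−θ₃) / [r₄ sin(θ₄−θ₃)].
Numerator sine = +0.98876; denominator sine = -0.69591.
Result = 0.0283·5.864·(+0.98876) / (0.0565·(-0.69591)) = -4.1734 rad/s; magnitude 4.1734 rad/s.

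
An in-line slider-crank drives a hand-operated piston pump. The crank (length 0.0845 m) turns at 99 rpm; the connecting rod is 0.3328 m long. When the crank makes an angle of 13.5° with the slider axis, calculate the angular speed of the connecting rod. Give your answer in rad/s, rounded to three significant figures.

ω = 10.37 rad/s (converted from 99 rpm).
The rod makes angle φ with the slider axis where L sinφ = r sinθ; differentiating, L cosφ·φ̇ = r ω cosθ.
L cosφ = √(L² − r² sin²θ) = 0.33221 m.
|ω_rod| = r ω |cosθ| / √(L² − r² sin²θ) = 0.0845·10.37·0.97237/0.33221 = 2.5641 rad/s.

2.56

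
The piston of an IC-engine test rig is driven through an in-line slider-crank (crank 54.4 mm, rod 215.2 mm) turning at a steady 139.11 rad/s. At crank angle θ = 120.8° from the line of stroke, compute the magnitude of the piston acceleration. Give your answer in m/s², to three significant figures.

665

ω = 139.1 rad/s
x(θ) = r cosθ + √(L² − r² sin²θ); with ω constant, a = ω²·d²x/dθ².
d²x/dθ² = −r cosθ − r²(cos2θ)/√u − r⁴ sin²2θ/(4u^{3/2}),  u = L² − r² sin²θ = 0.0441276 m².
Substituting r = 0.0544 m, L = 0.2152 m, θ = 120.8°: d²x/dθ² = +0.034373 m.
a = ω²·d²x/dθ² = (139.1)²·(+0.034373) = +665.17 m/s²;  |a| = 665.17 m/s².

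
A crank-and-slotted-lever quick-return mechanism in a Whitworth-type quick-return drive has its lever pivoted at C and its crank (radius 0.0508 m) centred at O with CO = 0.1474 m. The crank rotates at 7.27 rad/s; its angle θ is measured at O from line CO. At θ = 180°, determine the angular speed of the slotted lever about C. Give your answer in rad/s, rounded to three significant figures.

ω = 7.27 rad/s
Crank pin A relative to C: A = (d + r cosθ, r sinθ); lever angle φ = atan2(r sinθ, d + r cosθ).
Differentiating tanφ: φ̇ = rω(d cosθ + r)/(d² + r² + 2dr cosθ).
d² + r² + 2dr cosθ = |CA|² = 0.00933156 m²;  d cosθ + r = -0.0966 m.
|ω_lever| = |0.0508·7.27·-0.0966| / 0.00933156 = 3.8231 rad/s.

3.82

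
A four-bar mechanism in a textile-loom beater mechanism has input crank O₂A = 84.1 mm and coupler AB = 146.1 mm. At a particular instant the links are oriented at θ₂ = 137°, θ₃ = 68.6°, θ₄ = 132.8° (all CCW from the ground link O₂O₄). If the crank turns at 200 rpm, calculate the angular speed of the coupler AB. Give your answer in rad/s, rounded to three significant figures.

ω₂ = 20.94 rad/s (from 200 rpm).
Differentiating the loop-closure r₂e^{iθ₂}+r₃e^{iθ₃}=r₁+r₄e^{iθ₄} gives r₂ω₂e^{iθ₂}+r₃ω₃e^{iθ₃}=r₄ω₄e^{iθ₄}.
Eliminating the other unknown: ω₃ = r₂ω₂ sin(θ₄−θ₂) / [r₃ sin(θ₃−θ₄)].
Numerator sine = -0.07324; denominator sine = -0.90032.
Result = 0.0841·20.94·(-0.07324) / (0.1461·(-0.90032)) = +0.98072 rad/s; magnitude 0.98072 rad/s.

0.981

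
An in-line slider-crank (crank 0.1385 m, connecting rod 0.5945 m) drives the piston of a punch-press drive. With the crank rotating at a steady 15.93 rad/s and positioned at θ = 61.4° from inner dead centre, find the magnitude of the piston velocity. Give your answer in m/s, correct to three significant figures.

2.16

ω = 15.93 rad/s
For an in-line slider-crank, x = r cosθ + √(L² − r² sin²θ), so v = −rω sinθ·[1 + r cosθ/√(L² − r² sin²θ)].
With r = 0.1385 m, L = 0.5945 m, θ = 61.4°: √(L² − r² sin²θ) = 0.58193 m.
v = −0.1385·15.93·0.87798·[1 + 0.1385·0.47869/0.58193] = -2.1578 m/s.
|v| = 2.1578 m/s.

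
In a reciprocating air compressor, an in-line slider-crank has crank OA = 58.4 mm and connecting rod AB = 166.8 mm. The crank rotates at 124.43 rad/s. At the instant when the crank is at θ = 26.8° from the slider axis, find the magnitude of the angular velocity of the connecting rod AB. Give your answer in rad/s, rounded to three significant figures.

ω = 124.4 rad/s
The rod makes angle φ with the slider axis where L sinφ = r sinθ; differentiating, L cosφ·φ̇ = r ω cosθ.
L cosφ = √(L² − r² sin²θ) = 0.16471 m.
|ω_rod| = r ω |cosθ| / √(L² − r² sin²θ) = 0.0584·124.4·0.89259/0.16471 = 39.38 rad/s.

39.4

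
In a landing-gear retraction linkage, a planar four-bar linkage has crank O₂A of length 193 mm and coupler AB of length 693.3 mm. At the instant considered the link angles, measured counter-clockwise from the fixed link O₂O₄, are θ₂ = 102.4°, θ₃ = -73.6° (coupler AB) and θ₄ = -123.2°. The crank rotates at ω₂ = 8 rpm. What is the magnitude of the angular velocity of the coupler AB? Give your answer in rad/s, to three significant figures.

ω₂ = 0.8378 rad/s (from 8 rpm).
Differentiating the loop-closure r₂e^{iθ₂}+r₃e^{iθ₃}=r₁+r₄e^{iθ₄} gives r₂ω₂e^{iθ₂}+r₃ω₃e^{iθ₃}=r₄ω₄e^{iθ₄}.
Eliminating the other unknown: ω₃ = r₂ω₂ sin(θ₄−θ₂) / [r₃ sin(θ₃−θ₄)].
Numerator sine = +0.71447; denominator sine = +0.76154.
Result = 0.193·0.8378·(+0.71447) / (0.6933·(+0.76154)) = +0.2188 rad/s; magnitude 0.2188 rad/s.

0.219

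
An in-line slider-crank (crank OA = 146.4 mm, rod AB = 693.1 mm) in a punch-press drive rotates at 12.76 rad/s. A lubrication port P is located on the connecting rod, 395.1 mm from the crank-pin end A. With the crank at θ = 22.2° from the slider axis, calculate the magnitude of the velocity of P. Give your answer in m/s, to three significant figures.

ω = 12.76 rad/s.  Crank-pin speed |V_A| = rω = 1.8681 m/s, perpendicular to OA.
Rod angle: sinφ = −(r/L) sinθ ⇒ φ = -4.578°; ω_rod = −rω cosθ/√(L²−r²sin²θ) = -2.5034 rad/s.
V_P = V_A + ω_rod × AP, with AP = 0.3951 m along the rod.
Components: V_Px = −rω sinθ − a·ω_rod·sinφ = -0.78477 m/s;  V_Py = rω cosθ + a·ω_rod·cosφ = +0.74364 m/s.
|V_P| = √(V_Px² + V_Py²) = 1.0811 m/s.

1.08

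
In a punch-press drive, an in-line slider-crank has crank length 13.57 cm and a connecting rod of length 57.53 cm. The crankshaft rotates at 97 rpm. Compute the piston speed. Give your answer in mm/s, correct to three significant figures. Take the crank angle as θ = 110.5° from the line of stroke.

1180

ω = 2π·97/60 = 10.16 rad/s
For an in-line slider-crank, x = r cosθ + √(L² − r² sin²θ), so v = −rω sinθ·[1 + r cosθ/√(L² − r² sin²θ)].
With r = 0.1357 m, L = 0.5753 m, θ = 110.5°: √(L² − r² sin²θ) = 0.56108 m.
v = −0.1357·10.16·0.93667·[1 + 0.1357·-0.35021/0.56108] = -1.1818 m/s.
|v| = 1.1818 m/s = 1181.8 mm/s.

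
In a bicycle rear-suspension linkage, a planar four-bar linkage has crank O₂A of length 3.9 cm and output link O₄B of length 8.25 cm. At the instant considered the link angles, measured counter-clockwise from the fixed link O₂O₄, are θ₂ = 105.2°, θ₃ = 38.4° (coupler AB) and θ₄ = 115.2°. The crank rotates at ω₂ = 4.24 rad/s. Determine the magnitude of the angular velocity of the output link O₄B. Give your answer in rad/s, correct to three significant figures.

1.89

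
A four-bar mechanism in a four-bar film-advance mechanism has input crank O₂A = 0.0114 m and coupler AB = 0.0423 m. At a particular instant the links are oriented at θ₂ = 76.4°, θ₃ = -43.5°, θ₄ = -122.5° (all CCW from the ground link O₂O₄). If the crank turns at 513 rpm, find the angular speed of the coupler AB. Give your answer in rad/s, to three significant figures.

ω₂ = 53.72 rad/s (from 513 rpm).
Differentiating the loop-closure r₂e^{iθ₂}+r₃e^{iθ₃}=r₁+r₄e^{iθ₄} gives r₂ω₂e^{iθ₂}+r₃ω₃e^{iθ₃}=r₄ω₄e^{iθ₄}.
Eliminating the other unknown: ω₃ = r₂ω₂ sin(θ₄−θ₂) / [r₃ sin(θ₃−θ₄)].
Numerator sine = +0.32392; denominator sine = +0.98163.
Result = 0.0114·53.72·(+0.32392) / (0.0423·(+0.98163)) = +4.7775 rad/s; magnitude 4.7775 rad/s.

4.78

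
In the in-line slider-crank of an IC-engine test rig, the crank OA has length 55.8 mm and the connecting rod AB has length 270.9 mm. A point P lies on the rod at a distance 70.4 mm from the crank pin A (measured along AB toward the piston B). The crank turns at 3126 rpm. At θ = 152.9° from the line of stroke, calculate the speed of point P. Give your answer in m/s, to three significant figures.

14.4

ω = 327.4 rad/s.  Crank-pin speed |V_A| = rω = 18.266 m/s, perpendicular to OA.
Rod angle: sinφ = −(r/L) sinθ ⇒ φ = -5.384°; ω_rod = −rω cosθ/√(L²−r²sin²θ) = +60.292 rad/s.
V_P = V_A + ω_rod × AP, with AP = 0.0704 m along the rod.
Components: V_Px = −rω sinθ − a·ω_rod·sinφ = -7.9229 m/s;  V_Py = rω cosθ + a·ω_rod·cosφ = -12.035 m/s.
|V_P| = √(V_Px² + V_Py²) = 14.409 m/s.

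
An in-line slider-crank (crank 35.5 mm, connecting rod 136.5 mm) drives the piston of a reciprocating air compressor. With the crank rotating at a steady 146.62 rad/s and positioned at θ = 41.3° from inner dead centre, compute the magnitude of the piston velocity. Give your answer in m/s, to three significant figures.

ω = 146.6 rad/s
For an in-line slider-crank, x = r cosθ + √(L² − r² sin²θ), so v = −rω sinθ·[1 + r cosθ/√(L² − r² sin²θ)].
With r = 0.0355 m, L = 0.1365 m, θ = 41.3°: √(L² − r² sin²θ) = 0.13447 m.
v = −0.0355·146.6·0.66000·[1 + 0.0355·0.75126/0.13447] = -4.1166 m/s.
|v| = 4.1166 m/s.

4.12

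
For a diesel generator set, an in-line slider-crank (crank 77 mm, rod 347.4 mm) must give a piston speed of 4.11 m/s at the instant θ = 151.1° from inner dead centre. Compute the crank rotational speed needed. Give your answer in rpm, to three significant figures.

1310

For an in-line slider-crank, |v_piston| = rω|sinθ|·[1 + r cosθ/√(L² − r² sin²θ)].
With r = 0.077 m, L = 0.3474 m, θ = 151.1°: the bracketed kinematic factor |dx/dθ| = 0.02995 m.
ω = v/|dx/dθ| = 4.11/0.02995 = 137.23 rad/s.
N = 60ω/(2π) = 1310.4 rpm.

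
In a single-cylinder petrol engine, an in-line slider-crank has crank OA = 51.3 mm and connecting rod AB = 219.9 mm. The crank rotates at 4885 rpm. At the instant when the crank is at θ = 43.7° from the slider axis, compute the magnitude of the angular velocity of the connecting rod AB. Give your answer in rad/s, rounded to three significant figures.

ω = 511.6 rad/s (converted from 4885 rpm).
The rod makes angle φ with the slider axis where L sinφ = r sinθ; differentiating, L cosφ·φ̇ = r ω cosθ.
L cosφ = √(L² − r² sin²θ) = 0.21703 m.
|ω_rod| = r ω |cosθ| / √(L² − r² sin²θ) = 0.0513·511.6·0.72297/0.21703 = 87.422 rad/s.

87.4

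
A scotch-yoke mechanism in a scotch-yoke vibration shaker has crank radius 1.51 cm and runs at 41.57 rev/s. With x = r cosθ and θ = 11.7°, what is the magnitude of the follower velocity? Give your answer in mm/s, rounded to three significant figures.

800

ω = 261.2 rad/s (from 41.57 rev/s).
x = r cosθ ⇒ ẋ = −rω sinθ.
|v| = rω|sinθ| = 0.0151·261.2·|sin 11.7°| = 0.79979 m/s = 799.79 mm/s.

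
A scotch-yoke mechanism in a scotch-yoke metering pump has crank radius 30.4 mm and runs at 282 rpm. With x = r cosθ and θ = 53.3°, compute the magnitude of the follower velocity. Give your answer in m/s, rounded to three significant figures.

ω = 29.53 rad/s (from 282 rpm).
x = r cosθ ⇒ ẋ = −rω sinθ.
|v| = rω|sinθ| = 0.0304·29.53·|sin 53.3°| = 0.71979 m/s.

0.720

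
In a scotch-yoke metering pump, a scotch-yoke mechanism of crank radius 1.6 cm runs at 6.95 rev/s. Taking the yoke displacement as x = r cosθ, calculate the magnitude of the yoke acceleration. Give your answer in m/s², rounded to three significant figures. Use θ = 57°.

ω = 43.67 rad/s (from 6.95 rev/s).
x = r cosθ ⇒ ẍ = −rω² cosθ (ω constant).
|a| = rω²|cosθ| = 0.016·(43.67)²·|cos 57°| = 16.617 m/s².

16.6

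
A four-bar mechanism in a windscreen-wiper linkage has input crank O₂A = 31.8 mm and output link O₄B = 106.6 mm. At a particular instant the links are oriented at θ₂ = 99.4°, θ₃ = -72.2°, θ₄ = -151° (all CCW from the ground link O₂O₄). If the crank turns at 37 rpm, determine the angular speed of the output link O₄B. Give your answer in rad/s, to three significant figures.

ω₂ = 3.875 rad/s (from 37 rpm).
Differentiating the loop-closure r₂e^{iθ₂}+r₃e^{iθ₃}=r₁+r₄e^{iθ₄} gives r₂ω₂e^{iθ₂}+r₃ω₃e^{iθ₃}=r₄ω₄e^{iθ₄}.
Eliminating the other unknown: ω₄ = r₂ω₂ sin(θ₂−θ₃) / [r₄ sin(θ₄−θ₃)].
Numerator sine = +0.14608; denominator sine = -0.98096.
Result = 0.0318·3.875·(+0.14608) / (0.1066·(-0.98096)) = -0.17213 rad/s; magnitude 0.17213 rad/s.

0.172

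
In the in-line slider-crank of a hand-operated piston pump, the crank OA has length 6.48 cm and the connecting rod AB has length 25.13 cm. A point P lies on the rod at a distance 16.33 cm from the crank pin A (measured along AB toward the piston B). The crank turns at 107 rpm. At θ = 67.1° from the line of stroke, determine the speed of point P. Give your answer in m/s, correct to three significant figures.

ω = 11.21 rad/s.  Crank-pin speed |V_A| = rω = 0.72608 m/s, perpendicular to OA.
Rod angle: sinφ = −(r/L) sinθ ⇒ φ = -13.741°; ω_rod = −rω cosθ/√(L²−r²sin²θ) = -1.1574 rad/s.
V_P = V_A + ω_rod × AP, with AP = 0.1633 m along the rod.
Components: V_Px = −rω sinθ − a·ω_rod·sinφ = -0.71376 m/s;  V_Py = rω cosθ + a·ω_rod·cosφ = +0.098939 m/s.
|V_P| = √(V_Px² + V_Py²) = 0.72058 m/s.

0.721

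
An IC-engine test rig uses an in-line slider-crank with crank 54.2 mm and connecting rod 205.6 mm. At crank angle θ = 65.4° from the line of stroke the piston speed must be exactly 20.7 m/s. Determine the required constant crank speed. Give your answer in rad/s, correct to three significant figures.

For an in-line slider-crank, |v_piston| = rω|sinθ|·[1 + r cosθ/√(L² − r² sin²θ)].
With r = 0.0542 m, L = 0.2056 m, θ = 65.4°: the bracketed kinematic factor |dx/dθ| = 0.054851 m.
ω = v/|dx/dθ| = 20.7/0.054851 = 377.39 rad/s.

377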